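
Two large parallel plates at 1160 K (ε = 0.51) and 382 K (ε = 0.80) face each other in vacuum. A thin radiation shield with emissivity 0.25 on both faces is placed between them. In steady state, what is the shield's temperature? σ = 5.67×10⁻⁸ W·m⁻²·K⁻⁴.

In steady state the net flux on the hot side equals that on the cold side.
σ(T₁⁴−T_s⁴)/D₁ = σ(T_s⁴−T₂⁴)/D₂, with D₁ = 1/ε₁+1/ε_s−1 = 4.961, D₂ = 1/ε_s+1/ε₂−1 = 4.250.
Solve for T_s⁴: T_s⁴ = (D₂·T₁⁴ + D₁·T₂⁴)/(D₁+D₂) = 8.469×10¹¹ K⁴.

T_s ≈ 959 K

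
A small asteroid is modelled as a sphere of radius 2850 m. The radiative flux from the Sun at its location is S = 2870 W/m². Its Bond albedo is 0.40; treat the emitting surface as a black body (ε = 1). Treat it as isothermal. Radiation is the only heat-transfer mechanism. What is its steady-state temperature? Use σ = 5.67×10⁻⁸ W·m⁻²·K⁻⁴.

At equilibrium, absorbed power = emitted power.
Absorbing cross-section = πr² = 2.552×10⁷ m²; emitting surface = 4πr² = 1.021×10⁸ m² (ratio 4).
(1−a)S·A_cross = εσ·A_surf·T⁴  ⇒  T⁴ = (1−a)S/(4σ).
T⁴ = 0.600·2870/(4·5.67×10⁻⁸) = 7.593×10⁹ K⁴.
T = (7.593×10⁹)^(1/4).

T ≈ 295 K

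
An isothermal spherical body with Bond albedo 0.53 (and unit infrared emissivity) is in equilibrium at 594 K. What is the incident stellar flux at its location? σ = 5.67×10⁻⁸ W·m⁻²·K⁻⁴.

S ≈ 60100 W/m²

(1−a)S·πr² = σ·4πr²·T⁴ ⇒ S = 4σT⁴/(1−a).
S = 4·5.67×10⁻⁸·1.245×10¹¹/0.470.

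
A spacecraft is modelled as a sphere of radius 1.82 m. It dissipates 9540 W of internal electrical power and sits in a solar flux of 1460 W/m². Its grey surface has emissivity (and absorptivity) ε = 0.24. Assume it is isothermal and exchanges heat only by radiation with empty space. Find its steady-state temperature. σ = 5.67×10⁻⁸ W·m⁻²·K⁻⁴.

At steady state, absorbed solar power + internal power = radiated power.
Absorbed: α·S·A_cross = 0.24·1460·10.41 = 3646 W (cross-section πr²).
Total input = 3646 + 9540 = 13190 W.
Radiated: εσ·A_surf·T⁴ with A_surf = 4πr² = 41.62 m².
T⁴ = 13190/(0.24·5.67×10⁻⁸·41.62) = 2.328×10¹⁰ K⁴.

T ≈ 391 K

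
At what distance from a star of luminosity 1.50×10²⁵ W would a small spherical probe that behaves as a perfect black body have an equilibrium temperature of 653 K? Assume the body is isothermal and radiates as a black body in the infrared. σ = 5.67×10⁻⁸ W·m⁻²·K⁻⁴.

d ≈ 5.38×10⁹ m

For an isothermal black-emitting sphere, (1−a)S·πr² = σ·4πr²·T⁴ ⇒ S = 4σT⁴/(1−a).
S = 4·5.67×10⁻⁸·(653)⁴/1.00 = 41240 W/m².
Flux falls as S = L/(4πd²), so d = √(L/(4πS)) = √(1.50×10²⁵/(4π·41240)).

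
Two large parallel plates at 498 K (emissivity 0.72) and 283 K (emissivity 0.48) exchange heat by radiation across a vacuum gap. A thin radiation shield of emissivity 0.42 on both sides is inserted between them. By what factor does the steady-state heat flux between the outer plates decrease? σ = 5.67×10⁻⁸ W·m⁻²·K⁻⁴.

factor ≈ 2.52

Without shield: q₀ = σΔ(T⁴)/(1/ε₁+1/ε₂−1) with denominator 2.472.
With shield the two gaps are in series; the resistances add: (1/ε₁+1/ε_s−1)+(1/ε_s+1/ε₂−1) = 2.770+3.464 = 6.234.
Heat-flux ratio q₀/q = 6.234/2.472.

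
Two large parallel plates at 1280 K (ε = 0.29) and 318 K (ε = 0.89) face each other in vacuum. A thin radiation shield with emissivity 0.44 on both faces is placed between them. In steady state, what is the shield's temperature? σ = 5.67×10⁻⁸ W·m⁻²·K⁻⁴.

In steady state the net flux on the hot side equals that on the cold side.
σ(T₁⁴−T_s⁴)/D₁ = σ(T_s⁴−T₂⁴)/D₂, with D₁ = 1/ε₁+1/ε_s−1 = 4.721, D₂ = 1/ε_s+1/ε₂−1 = 2.396.
Solve for T_s⁴: T_s⁴ = (D₂·T₁⁴ + D₁·T₂⁴)/(D₁+D₂) = 9.106×10¹¹ K⁴.

T_s ≈ 977 K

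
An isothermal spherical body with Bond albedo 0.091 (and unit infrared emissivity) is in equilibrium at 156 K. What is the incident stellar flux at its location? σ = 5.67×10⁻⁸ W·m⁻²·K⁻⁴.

(1−a)S·πr² = σ·4πr²·T⁴ ⇒ S = 4σT⁴/(1−a).
S = 4·5.67×10⁻⁸·5.922×10⁸/0.909.

S ≈ 148 W/m²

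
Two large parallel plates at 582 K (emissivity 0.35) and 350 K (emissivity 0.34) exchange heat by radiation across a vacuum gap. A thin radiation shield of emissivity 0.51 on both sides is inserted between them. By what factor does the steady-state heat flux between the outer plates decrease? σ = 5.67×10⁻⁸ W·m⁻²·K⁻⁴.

factor ≈ 1.61

Without shield: q₀ = σΔ(T⁴)/(1/ε₁+1/ε₂−1) with denominator 4.798.
With shield the two gaps are in series; the resistances add: (1/ε₁+1/ε_s−1)+(1/ε_s+1/ε₂−1) = 3.818+3.902 = 7.720.
Heat-flux ratio q₀/q = 7.720/4.798.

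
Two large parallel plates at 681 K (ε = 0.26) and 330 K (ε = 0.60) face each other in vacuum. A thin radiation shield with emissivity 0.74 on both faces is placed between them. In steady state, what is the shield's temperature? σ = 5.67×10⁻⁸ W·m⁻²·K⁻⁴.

In steady state the net flux on the hot side equals that on the cold side.
σ(T₁⁴−T_s⁴)/D₁ = σ(T_s⁴−T₂⁴)/D₂, with D₁ = 1/ε₁+1/ε_s−1 = 4.198, D₂ = 1/ε_s+1/ε₂−1 = 2.018.
Solve for T_s⁴: T_s⁴ = (D₂·T₁⁴ + D₁·T₂⁴)/(D₁+D₂) = 7.784×10¹⁰ K⁴.

T_s ≈ 528 K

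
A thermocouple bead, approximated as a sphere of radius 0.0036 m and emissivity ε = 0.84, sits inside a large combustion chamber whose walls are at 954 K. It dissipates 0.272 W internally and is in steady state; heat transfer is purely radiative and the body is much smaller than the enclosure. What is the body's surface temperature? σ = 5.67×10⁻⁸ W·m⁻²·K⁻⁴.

T ≈ 964 K

For a small grey body in a large enclosure, net radiated power = εσA(T⁴ − T_w⁴).
Steady state: P = εσA(T⁴ − T_w⁴) with A = 4πr² = 1.629×10⁻⁴ m².
T⁴ = P/(εσA) + T_w⁴ = 0.272/(0.84·5.67×10⁻⁸·1.629×10⁻⁴) + (954)⁴
    = 3.507×10¹⁰ + 8.283×10¹¹ = 8.634×10¹¹ K⁴.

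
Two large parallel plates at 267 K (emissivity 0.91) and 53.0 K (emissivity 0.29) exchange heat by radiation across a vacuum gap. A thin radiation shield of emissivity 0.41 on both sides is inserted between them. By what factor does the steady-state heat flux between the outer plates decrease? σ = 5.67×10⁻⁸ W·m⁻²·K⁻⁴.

factor ≈ 2.09

Without shield: q₀ = σΔ(T⁴)/(1/ε₁+1/ε₂−1) with denominator 3.547.
With shield the two gaps are in series; the resistances add: (1/ε₁+1/ε_s−1)+(1/ε_s+1/ε₂−1) = 2.538+4.887 = 7.425.
Heat-flux ratio q₀/q = 7.425/3.547.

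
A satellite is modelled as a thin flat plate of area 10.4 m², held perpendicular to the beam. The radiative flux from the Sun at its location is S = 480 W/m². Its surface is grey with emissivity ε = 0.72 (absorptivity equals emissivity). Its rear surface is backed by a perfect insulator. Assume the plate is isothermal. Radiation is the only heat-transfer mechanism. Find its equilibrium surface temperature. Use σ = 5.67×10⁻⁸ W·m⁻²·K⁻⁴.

T ≈ 303 K

At equilibrium, absorbed power = emitted power.
Absorbing cross-section = A = 10.40 m²; emitting surface = A = 10.40 m² (ratio 1).
εS·A_cross = εσ·A_surf·T⁴  ⇒  T⁴ = S/(1σ)   (ε cancels).
T⁴ = 480/(1·5.67×10⁻⁸) = 8.466×10⁹ K⁴.
T = (8.466×10⁹)^(1/4).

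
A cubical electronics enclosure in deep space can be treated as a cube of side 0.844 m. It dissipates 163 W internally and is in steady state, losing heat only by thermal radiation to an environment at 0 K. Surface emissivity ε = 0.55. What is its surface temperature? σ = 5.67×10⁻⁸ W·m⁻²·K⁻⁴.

T ≈ 187 K

Steady state: internal power = radiated power, P = εσA T⁴.
Radiating area A = 6L² = 4.274 m².
T⁴ = P/(εσA) = 163/(0.55·5.67×10⁻⁸·4.274) = 1.223×10⁹ K⁴.
T = (1.223×10⁹)^(1/4).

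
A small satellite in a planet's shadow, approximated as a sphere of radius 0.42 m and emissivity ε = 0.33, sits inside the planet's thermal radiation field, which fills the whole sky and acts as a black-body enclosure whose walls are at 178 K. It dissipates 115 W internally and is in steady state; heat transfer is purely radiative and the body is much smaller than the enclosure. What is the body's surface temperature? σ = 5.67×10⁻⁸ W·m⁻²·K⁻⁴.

T ≈ 248 K

For a small grey body in a large enclosure, net radiated power = εσA(T⁴ − T_w⁴).
Steady state: P = εσA(T⁴ − T_w⁴) with A = 4πr² = 2.217 m².
T⁴ = P/(εσA) + T_w⁴ = 115/(0.33·5.67×10⁻⁸·2.217) + (178)⁴
    = 2.773×10⁹ + 1.004×10⁹ = 3.777×10⁹ K⁴.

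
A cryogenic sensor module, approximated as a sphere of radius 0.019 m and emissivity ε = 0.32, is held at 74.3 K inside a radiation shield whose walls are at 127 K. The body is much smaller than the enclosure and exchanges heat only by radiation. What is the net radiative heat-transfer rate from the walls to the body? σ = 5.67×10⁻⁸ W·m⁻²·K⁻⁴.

For a small grey body in a large enclosure: P_net = εσA(T_body⁴ − T_wall⁴).
A = 4πr² = 0.004536 m²; T_body⁴ − T_wall⁴ = 3.048×10⁷ − 2.601×10⁸ = -2.297×10⁸ K⁴.
|P_net| = 0.32·5.67×10⁻⁸·0.004536·2.297×10⁸.

P_net ≈ 0.0189 W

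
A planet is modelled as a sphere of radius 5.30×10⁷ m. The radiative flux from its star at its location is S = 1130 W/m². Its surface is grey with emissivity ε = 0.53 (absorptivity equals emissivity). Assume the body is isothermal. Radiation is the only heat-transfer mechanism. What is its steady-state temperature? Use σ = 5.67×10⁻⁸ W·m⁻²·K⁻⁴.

T ≈ 266 K

At equilibrium, absorbed power = emitted power.
Absorbing cross-section = πr² = 8.825×10¹⁵ m²; emitting surface = 4πr² = 3.530×10¹⁶ m² (ratio 4).
εS·A_cross = εσ·A_surf·T⁴  ⇒  T⁴ = S/(4σ)   (ε cancels).
T⁴ = 1130/(4·5.67×10⁻⁸) = 4.982×10⁹ K⁴.
T = (4.982×10⁹)^(1/4).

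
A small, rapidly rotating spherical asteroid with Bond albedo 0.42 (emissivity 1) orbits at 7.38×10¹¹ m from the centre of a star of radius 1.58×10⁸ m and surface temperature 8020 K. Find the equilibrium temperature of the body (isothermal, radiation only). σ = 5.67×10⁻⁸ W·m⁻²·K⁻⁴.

T ≈ 72.4 K

The star's surface emits σT_*⁴; at distance d the flux is S = σT_*⁴(R_*/d)².
S = 5.67×10⁻⁸·(8020)⁴·(1.58×10⁸/7.38×10¹¹)² = 10.75 W/m².
For an isothermal sphere T⁴ = (1−a)S/(4σ) = 2.750×10⁷ K⁴.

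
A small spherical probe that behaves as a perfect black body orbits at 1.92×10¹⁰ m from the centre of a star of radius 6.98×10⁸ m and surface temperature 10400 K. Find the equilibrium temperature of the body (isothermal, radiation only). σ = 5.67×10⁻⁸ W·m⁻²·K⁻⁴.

T ≈ 1400 K

The star's surface emits σT_*⁴; at distance d the flux is S = σT_*⁴(R_*/d)².
S = 5.67×10⁻⁸·(10400)⁴·(6.98×10⁸/1.92×10¹⁰)² = 8.766×10⁵ W/m².
For an isothermal sphere T⁴ = (1−a)S/(4σ) = 3.865×10¹² K⁴.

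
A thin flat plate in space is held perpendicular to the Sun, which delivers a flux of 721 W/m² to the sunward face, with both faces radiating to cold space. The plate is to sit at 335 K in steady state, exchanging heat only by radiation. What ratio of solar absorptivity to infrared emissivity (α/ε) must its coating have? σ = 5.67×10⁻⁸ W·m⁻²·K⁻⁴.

Balance: αS·A = εσ·2A·T⁴ ⇒ α/ε = 2σT⁴/S.
α/ε = 2·5.67×10⁻⁸·(335)⁴/721 = 2·5.67×10⁻⁸·1.259×10¹⁰/721.

α/ε ≈ 1.98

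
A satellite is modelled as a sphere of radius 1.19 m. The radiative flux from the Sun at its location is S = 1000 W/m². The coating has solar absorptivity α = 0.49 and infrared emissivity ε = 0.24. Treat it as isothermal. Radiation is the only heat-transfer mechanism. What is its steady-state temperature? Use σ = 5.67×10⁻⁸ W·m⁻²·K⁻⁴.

T ≈ 308 K

At equilibrium, absorbed power = emitted power.
Absorbing cross-section = πr² = 4.449 m²; emitting surface = 4πr² = 17.80 m² (ratio 4).
αS·A_cross = εσ·A_surf·T⁴  ⇒  T⁴ = αS/(ε·4σ).
T⁴ = 0.490·1000/(0.24·4·5.67×10⁻⁸) = 9.002×10⁹ K⁴.
T = (9.002×10⁹)^(1/4).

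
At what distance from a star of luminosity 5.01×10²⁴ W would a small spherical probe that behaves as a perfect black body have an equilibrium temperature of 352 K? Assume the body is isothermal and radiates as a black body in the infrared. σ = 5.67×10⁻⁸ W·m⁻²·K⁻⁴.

For an isothermal black-emitting sphere, (1−a)S·πr² = σ·4πr²·T⁴ ⇒ S = 4σT⁴/(1−a).
S = 4·5.67×10⁻⁸·(352)⁴/1.00 = 3482 W/m².
Flux falls as S = L/(4πd²), so d = √(L/(4πS)) = √(5.01×10²⁴/(4π·3482)).

d ≈ 1.07×10¹⁰ m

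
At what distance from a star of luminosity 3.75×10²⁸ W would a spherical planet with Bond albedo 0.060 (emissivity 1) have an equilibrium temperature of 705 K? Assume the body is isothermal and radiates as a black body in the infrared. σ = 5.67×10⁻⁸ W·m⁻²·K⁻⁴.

For an isothermal black-emitting sphere, (1−a)S·πr² = σ·4πr²·T⁴ ⇒ S = 4σT⁴/(1−a).
S = 4·5.67×10⁻⁸·(705)⁴/0.940 = 59600 W/m².
Flux falls as S = L/(4πd²), so d = √(L/(4πS)) = √(3.75×10²⁸/(4π·59600)).

d ≈ 2.24×10¹¹ m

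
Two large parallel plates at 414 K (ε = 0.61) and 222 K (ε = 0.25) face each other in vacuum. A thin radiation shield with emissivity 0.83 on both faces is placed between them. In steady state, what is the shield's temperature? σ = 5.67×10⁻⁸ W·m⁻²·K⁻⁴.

T_s ≈ 381 K

In steady state the net flux on the hot side equals that on the cold side.
σ(T₁⁴−T_s⁴)/D₁ = σ(T_s⁴−T₂⁴)/D₂, with D₁ = 1/ε₁+1/ε_s−1 = 1.844, D₂ = 1/ε_s+1/ε₂−1 = 4.205.
Solve for T_s⁴: T_s⁴ = (D₂·T₁⁴ + D₁·T₂⁴)/(D₁+D₂) = 2.116×10¹⁰ K⁴.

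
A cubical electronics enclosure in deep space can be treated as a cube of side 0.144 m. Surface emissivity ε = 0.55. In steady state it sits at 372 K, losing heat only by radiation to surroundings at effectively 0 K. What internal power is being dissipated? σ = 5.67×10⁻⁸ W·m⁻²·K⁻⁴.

P ≈ 74.3 W

Steady state: P = εσA T⁴.
A = 6L² = 0.1244 m²; T⁴ = (372)⁴ = 1.915×10¹⁰ K⁴.
P = 0.55 × 5.67×10⁻⁸ × 0.1244 × 1.915×10¹⁰.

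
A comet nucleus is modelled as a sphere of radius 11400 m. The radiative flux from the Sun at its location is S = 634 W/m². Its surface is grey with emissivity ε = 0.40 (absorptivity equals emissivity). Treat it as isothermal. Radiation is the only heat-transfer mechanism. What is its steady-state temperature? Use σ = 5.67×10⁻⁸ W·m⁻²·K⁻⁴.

T ≈ 230 K

At equilibrium, absorbed power = emitted power.
Absorbing cross-section = πr² = 4.083×10⁸ m²; emitting surface = 4πr² = 1.633×10⁹ m² (ratio 4).
εS·A_cross = εσ·A_surf·T⁴  ⇒  T⁴ = S/(4σ)   (ε cancels).
T⁴ = 634/(4·5.67×10⁻⁸) = 2.795×10⁹ K⁴.
T = (2.795×10⁹)^(1/4).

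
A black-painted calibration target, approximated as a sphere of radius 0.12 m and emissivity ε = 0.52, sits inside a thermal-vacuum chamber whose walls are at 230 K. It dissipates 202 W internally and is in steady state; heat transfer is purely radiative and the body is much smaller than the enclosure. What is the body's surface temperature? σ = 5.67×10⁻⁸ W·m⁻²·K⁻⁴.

T ≈ 449 K

For a small grey body in a large enclosure, net radiated power = εσA(T⁴ − T_w⁴).
Steady state: P = εσA(T⁴ − T_w⁴) with A = 4πr² = 0.1810 m².
T⁴ = P/(εσA) + T_w⁴ = 202/(0.52·5.67×10⁻⁸·0.1810) + (230)⁴
    = 3.786×10¹⁰ + 2.798×10⁹ = 4.066×10¹⁰ K⁴.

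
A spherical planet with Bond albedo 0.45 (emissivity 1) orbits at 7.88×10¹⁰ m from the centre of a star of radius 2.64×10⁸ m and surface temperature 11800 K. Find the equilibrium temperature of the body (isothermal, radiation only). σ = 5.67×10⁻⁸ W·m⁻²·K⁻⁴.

The star's surface emits σT_*⁴; at distance d the flux is S = σT_*⁴(R_*/d)².
S = 5.67×10⁻⁸·(11800)⁴·(2.64×10⁸/7.88×10¹⁰)² = 12340 W/m².
For an isothermal sphere T⁴ = (1−a)S/(4σ) = 2.992×10¹⁰ K⁴.

T ≈ 416 K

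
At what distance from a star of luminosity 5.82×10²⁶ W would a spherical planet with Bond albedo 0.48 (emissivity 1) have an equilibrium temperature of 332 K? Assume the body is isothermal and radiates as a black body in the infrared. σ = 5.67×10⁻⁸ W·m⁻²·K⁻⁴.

d ≈ 9.35×10¹⁰ m

For an isothermal black-emitting sphere, (1−a)S·πr² = σ·4πr²·T⁴ ⇒ S = 4σT⁴/(1−a).
S = 4·5.67×10⁻⁸·(332)⁴/0.520 = 5299 W/m².
Flux falls as S = L/(4πd²), so d = √(L/(4πS)) = √(5.82×10²⁶/(4π·5299)).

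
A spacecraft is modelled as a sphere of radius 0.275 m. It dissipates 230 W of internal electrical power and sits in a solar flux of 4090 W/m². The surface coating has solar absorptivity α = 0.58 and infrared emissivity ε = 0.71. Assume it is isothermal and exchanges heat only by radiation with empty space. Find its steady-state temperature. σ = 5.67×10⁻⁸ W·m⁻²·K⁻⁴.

T ≈ 380 K

At steady state, absorbed solar power + internal power = radiated power.
Absorbed: α·S·A_cross = 0.58·4090·0.2376 = 563.6 W (cross-section πr²).
Total input = 563.6 + 230 = 793.6 W.
Radiated: εσ·A_surf·T⁴ with A_surf = 4πr² = 0.9503 m².
T⁴ = 793.6/(0.71·5.67×10⁻⁸·0.9503) = 2.074×10¹⁰ K⁴.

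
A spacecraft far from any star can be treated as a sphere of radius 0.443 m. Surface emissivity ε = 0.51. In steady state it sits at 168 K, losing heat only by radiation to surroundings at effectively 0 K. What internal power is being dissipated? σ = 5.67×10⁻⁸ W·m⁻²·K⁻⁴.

Steady state: P = εσA T⁴.
A = 4πr² = 2.466 m²; T⁴ = (168)⁴ = 7.966×10⁸ K⁴.
P = 0.51 × 5.67×10⁻⁸ × 2.466 × 7.966×10⁸.

P ≈ 56.8 W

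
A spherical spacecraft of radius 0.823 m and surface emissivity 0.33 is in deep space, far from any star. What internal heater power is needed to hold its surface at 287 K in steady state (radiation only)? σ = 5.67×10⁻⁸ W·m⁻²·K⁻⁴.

P = εσ·4πr²·T⁴.
4πr² = 8.512 m²; T⁴ = 6.785×10⁹ K⁴.
P = 0.33·5.67×10⁻⁸·8.512·6.785×10⁹.

P ≈ 1080 W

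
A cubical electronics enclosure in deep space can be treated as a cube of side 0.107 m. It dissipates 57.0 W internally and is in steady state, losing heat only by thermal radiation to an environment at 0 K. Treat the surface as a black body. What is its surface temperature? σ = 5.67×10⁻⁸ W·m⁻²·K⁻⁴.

T ≈ 348 K

Steady state: internal power = radiated power, P = εσA T⁴.
Radiating area A = 6L² = 0.06869 m².
T⁴ = P/(εσA) = 57.0/(1.0·5.67×10⁻⁸·0.06869) = 1.463×10¹⁰ K⁴.
T = (1.463×10¹⁰)^(1/4).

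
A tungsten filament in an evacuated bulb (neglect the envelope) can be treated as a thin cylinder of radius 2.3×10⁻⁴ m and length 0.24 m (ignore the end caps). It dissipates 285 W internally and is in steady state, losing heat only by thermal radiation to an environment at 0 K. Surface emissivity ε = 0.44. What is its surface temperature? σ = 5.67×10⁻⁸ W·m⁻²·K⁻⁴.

T ≈ 2400 K

Steady state: internal power = radiated power, P = εσA T⁴.
Radiating area A = 2πrL = 3.468×10⁻⁴ m².
T⁴ = P/(εσA) = 285/(0.44·5.67×10⁻⁸·3.468×10⁻⁴) = 3.294×10¹³ K⁴.
T = (3.294×10¹³)^(1/4).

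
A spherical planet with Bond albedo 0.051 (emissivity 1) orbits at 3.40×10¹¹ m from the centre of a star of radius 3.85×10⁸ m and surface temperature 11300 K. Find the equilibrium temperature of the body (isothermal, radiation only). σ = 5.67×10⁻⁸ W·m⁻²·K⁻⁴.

T ≈ 265 K

The star's surface emits σT_*⁴; at distance d the flux is S = σT_*⁴(R_*/d)².
S = 5.67×10⁻⁸·(11300)⁴·(3.85×10⁸/3.40×10¹¹)² = 1185 W/m².
For an isothermal sphere T⁴ = (1−a)S/(4σ) = 4.960×10⁹ K⁴.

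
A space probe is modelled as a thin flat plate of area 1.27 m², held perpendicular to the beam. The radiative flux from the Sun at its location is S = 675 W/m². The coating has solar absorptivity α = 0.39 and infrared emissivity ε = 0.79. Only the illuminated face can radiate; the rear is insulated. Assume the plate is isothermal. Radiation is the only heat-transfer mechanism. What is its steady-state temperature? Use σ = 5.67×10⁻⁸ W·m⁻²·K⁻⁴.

At equilibrium, absorbed power = emitted power.
Absorbing cross-section = A = 1.270 m²; emitting surface = A = 1.270 m² (ratio 1).
αS·A_cross = εσ·A_surf·T⁴  ⇒  T⁴ = αS/(ε·1σ).
T⁴ = 0.390·675/(0.79·1·5.67×10⁻⁸) = 5.877×10⁹ K⁴.
T = (5.877×10⁹)^(1/4).

T ≈ 277 K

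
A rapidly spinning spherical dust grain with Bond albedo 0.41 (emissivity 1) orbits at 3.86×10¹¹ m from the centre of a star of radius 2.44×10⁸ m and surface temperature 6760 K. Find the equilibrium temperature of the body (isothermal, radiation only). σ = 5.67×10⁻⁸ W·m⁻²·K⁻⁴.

The star's surface emits σT_*⁴; at distance d the flux is S = σT_*⁴(R_*/d)².
S = 5.67×10⁻⁸·(6760)⁴·(2.44×10⁸/3.86×10¹¹)² = 47.31 W/m².
For an isothermal sphere T⁴ = (1−a)S/(4σ) = 1.231×10⁸ K⁴.

T ≈ 105 K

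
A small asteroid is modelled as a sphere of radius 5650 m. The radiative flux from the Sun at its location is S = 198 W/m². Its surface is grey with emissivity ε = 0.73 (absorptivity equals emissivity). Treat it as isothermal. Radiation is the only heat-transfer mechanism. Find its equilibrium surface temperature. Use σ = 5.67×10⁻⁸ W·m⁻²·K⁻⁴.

T ≈ 172 K

At equilibrium, absorbed power = emitted power.
Absorbing cross-section = πr² = 1.003×10⁸ m²; emitting surface = 4πr² = 4.011×10⁸ m² (ratio 4).
εS·A_cross = εσ·A_surf·T⁴  ⇒  T⁴ = S/(4σ)   (ε cancels).
T⁴ = 198/(4·5.67×10⁻⁸) = 8.730×10⁸ K⁴.
T = (8.730×10⁸)^(1/4).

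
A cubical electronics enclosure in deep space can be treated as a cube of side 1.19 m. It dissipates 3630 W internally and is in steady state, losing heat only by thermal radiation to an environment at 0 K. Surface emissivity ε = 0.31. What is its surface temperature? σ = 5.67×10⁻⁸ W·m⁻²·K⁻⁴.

T ≈ 395 K

Steady state: internal power = radiated power, P = εσA T⁴.
Radiating area A = 6L² = 8.497 m².
T⁴ = P/(εσA) = 3630/(0.31·5.67×10⁻⁸·8.497) = 2.431×10¹⁰ K⁴.
T = (2.431×10¹⁰)^(1/4).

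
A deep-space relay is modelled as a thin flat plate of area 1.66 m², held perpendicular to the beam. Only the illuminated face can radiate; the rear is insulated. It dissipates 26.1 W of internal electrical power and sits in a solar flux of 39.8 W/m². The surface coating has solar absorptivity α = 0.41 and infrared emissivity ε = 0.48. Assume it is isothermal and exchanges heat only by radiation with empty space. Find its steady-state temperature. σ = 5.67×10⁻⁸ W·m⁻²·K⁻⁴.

T ≈ 185 K

At steady state, absorbed solar power + internal power = radiated power.
Absorbed: α·S·A_cross = 0.41·39.8·1.660 = 27.09 W (cross-section A).
Total input = 27.09 + 26.1 = 53.19 W.
Radiated: εσ·A_surf·T⁴ with A_surf = A = 1.660 m².
T⁴ = 53.19/(0.48·5.67×10⁻⁸·1.660) = 1.177×10⁹ K⁴.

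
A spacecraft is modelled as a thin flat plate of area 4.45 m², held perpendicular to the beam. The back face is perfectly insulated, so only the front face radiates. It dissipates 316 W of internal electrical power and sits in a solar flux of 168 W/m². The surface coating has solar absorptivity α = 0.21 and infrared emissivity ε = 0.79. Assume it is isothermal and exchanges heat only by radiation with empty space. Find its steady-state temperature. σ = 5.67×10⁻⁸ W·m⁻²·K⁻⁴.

At steady state, absorbed solar power + internal power = radiated power.
Absorbed: α·S·A_cross = 0.21·168·4.450 = 157.0 W (cross-section A).
Total input = 157.0 + 316 = 473.0 W.
Radiated: εσ·A_surf·T⁴ with A_surf = A = 4.450 m².
T⁴ = 473.0/(0.79·5.67×10⁻⁸·4.450) = 2.373×10⁹ K⁴.

T ≈ 221 K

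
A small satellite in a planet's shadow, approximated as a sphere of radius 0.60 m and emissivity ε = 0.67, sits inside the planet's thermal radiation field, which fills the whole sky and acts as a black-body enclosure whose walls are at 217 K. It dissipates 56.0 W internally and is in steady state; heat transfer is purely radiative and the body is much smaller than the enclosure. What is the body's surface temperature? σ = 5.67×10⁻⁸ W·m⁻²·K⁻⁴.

For a small grey body in a large enclosure, net radiated power = εσA(T⁴ − T_w⁴).
Steady state: P = εσA(T⁴ − T_w⁴) with A = 4πr² = 4.524 m².
T⁴ = P/(εσA) + T_w⁴ = 56.0/(0.67·5.67×10⁻⁸·4.524) + (217)⁴
    = 3.259×10⁸ + 2.217×10⁹ = 2.543×10⁹ K⁴.

T ≈ 225 K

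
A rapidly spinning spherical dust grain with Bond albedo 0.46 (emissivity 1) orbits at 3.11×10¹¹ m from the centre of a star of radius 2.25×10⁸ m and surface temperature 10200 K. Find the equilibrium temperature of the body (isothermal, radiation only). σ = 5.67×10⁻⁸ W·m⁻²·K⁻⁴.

The star's surface emits σT_*⁴; at distance d the flux is S = σT_*⁴(R_*/d)².
S = 5.67×10⁻⁸·(10200)⁴·(2.25×10⁸/3.11×10¹¹)² = 321.2 W/m².
For an isothermal sphere T⁴ = (1−a)S/(4σ) = 7.649×10⁸ K⁴.

T ≈ 166 K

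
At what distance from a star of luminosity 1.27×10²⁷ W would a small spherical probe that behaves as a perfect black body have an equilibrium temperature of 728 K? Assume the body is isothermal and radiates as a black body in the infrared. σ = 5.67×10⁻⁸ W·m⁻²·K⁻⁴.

For an isothermal black-emitting sphere, (1−a)S·πr² = σ·4πr²·T⁴ ⇒ S = 4σT⁴/(1−a).
S = 4·5.67×10⁻⁸·(728)⁴/1.00 = 63700 W/m².
Flux falls as S = L/(4πd²), so d = √(L/(4πS)) = √(1.27×10²⁷/(4π·63700)).

d ≈ 3.98×10¹⁰ m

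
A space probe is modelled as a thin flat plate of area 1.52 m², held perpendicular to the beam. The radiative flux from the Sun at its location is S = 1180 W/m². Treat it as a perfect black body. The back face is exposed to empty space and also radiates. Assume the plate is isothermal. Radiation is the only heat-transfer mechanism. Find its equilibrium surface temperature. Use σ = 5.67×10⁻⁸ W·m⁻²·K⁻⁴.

At equilibrium, absorbed power = emitted power.
Absorbing cross-section = A = 1.520 m²; emitting surface = 2A = 3.040 m² (ratio 2).
S·A_cross = εσ·A_surf·T⁴  ⇒  T⁴ = S/(2σ).
T⁴ = 1.00·1180/(2·5.67×10⁻⁸) = 1.041×10¹⁰ K⁴.
T = (1.041×10¹⁰)^(1/4).

T ≈ 319 K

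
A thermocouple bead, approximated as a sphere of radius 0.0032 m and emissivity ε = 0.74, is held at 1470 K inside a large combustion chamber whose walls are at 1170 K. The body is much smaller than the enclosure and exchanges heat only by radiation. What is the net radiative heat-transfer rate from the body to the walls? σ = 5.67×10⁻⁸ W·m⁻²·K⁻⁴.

P_net ≈ 15.1 W

For a small grey body in a large enclosure: P_net = εσA(T_body⁴ − T_wall⁴).
A = 4πr² = 1.287×10⁻⁴ m²; T_body⁴ − T_wall⁴ = 4.669×10¹² − 1.874×10¹² = 2.796×10¹² K⁴.
|P_net| = 0.74·5.67×10⁻⁸·1.287×10⁻⁴·2.796×10¹².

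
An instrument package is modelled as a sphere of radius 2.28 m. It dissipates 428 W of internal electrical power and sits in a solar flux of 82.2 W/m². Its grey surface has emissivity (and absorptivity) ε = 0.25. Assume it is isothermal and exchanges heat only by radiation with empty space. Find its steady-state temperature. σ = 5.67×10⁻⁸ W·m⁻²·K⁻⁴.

T ≈ 169 K

At steady state, absorbed solar power + internal power = radiated power.
Absorbed: α·S·A_cross = 0.25·82.2·16.33 = 335.6 W (cross-section πr²).
Total input = 335.6 + 428 = 763.6 W.
Radiated: εσ·A_surf·T⁴ with A_surf = 4πr² = 65.33 m².
T⁴ = 763.6/(0.25·5.67×10⁻⁸·65.33) = 8.246×10⁸ K⁴.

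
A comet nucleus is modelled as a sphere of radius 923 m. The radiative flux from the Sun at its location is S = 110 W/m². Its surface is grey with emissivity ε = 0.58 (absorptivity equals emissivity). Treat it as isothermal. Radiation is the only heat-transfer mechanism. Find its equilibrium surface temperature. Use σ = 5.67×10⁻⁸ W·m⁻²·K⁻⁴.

At equilibrium, absorbed power = emitted power.
Absorbing cross-section = πr² = 2.676×10⁶ m²; emitting surface = 4πr² = 1.071×10⁷ m² (ratio 4).
εS·A_cross = εσ·A_surf·T⁴  ⇒  T⁴ = S/(4σ)   (ε cancels).
T⁴ = 110/(4·5.67×10⁻⁸) = 4.850×10⁸ K⁴.
T = (4.850×10⁸)^(1/4).

T ≈ 148 K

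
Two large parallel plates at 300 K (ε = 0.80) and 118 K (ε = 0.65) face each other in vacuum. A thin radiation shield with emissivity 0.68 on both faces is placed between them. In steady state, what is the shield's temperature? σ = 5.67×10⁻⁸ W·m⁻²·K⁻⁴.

T_s ≈ 258 K

In steady state the net flux on the hot side equals that on the cold side.
σ(T₁⁴−T_s⁴)/D₁ = σ(T_s⁴−T₂⁴)/D₂, with D₁ = 1/ε₁+1/ε_s−1 = 1.721, D₂ = 1/ε_s+1/ε₂−1 = 2.009.
Solve for T_s⁴: T_s⁴ = (D₂·T₁⁴ + D₁·T₂⁴)/(D₁+D₂) = 4.453×10⁹ K⁴.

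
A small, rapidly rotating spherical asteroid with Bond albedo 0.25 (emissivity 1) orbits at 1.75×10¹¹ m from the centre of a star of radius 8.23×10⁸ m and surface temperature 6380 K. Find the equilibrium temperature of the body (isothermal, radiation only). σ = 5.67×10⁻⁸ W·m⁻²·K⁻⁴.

T ≈ 288 K

The star's surface emits σT_*⁴; at distance d the flux is S = σT_*⁴(R_*/d)².
S = 5.67×10⁻⁸·(6380)⁴·(8.23×10⁸/1.75×10¹¹)² = 2078 W/m².
For an isothermal sphere T⁴ = (1−a)S/(4σ) = 6.871×10⁹ K⁴.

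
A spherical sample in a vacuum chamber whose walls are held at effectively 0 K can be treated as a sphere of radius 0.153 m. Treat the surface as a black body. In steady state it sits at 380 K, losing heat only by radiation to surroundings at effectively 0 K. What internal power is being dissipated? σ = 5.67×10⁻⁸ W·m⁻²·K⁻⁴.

P ≈ 348 W

Steady state: P = εσA T⁴.
A = 4πr² = 0.2942 m²; T⁴ = (380)⁴ = 2.085×10¹⁰ K⁴.
P = 1.0 × 5.67×10⁻⁸ × 0.2942 × 2.085×10¹⁰.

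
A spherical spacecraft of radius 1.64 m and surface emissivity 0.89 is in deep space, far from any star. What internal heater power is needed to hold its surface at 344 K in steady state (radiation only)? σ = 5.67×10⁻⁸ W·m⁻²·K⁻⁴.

P ≈ 23900 W

P = εσ·4πr²·T⁴.
4πr² = 33.80 m²; T⁴ = 1.400×10¹⁰ K⁴.
P = 0.89·5.67×10⁻⁸·33.80·1.400×10¹⁰.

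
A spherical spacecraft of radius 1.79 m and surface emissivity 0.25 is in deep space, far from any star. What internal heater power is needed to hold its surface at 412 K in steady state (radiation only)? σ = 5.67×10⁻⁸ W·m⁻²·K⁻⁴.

P = εσ·4πr²·T⁴.
4πr² = 40.26 m²; T⁴ = 2.881×10¹⁰ K⁴.
P = 0.25·5.67×10⁻⁸·40.26·2.881×10¹⁰.

P ≈ 16400 W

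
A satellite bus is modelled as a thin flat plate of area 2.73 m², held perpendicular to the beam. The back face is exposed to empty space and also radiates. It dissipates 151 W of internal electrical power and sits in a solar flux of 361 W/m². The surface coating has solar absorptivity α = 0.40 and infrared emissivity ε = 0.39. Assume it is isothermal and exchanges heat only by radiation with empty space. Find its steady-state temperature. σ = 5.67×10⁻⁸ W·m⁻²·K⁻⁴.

At steady state, absorbed solar power + internal power = radiated power.
Absorbed: α·S·A_cross = 0.40·361·2.730 = 394.2 W (cross-section A).
Total input = 394.2 + 151 = 545.2 W.
Radiated: εσ·A_surf·T⁴ with A_surf = 2A = 5.460 m².
T⁴ = 545.2/(0.39·5.67×10⁻⁸·5.460) = 4.516×10⁹ K⁴.

T ≈ 259 K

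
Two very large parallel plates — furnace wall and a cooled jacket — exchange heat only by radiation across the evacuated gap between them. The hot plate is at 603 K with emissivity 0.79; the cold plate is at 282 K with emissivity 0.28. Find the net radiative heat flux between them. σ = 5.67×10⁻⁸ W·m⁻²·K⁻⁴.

q ≈ 1860 W/m²

For two infinite grey parallel plates, q = σ(T₁⁴ − T₂⁴)/(1/ε₁ + 1/ε₂ − 1).
T₁⁴ − T₂⁴ = 1.322×10¹¹ − 6.324×10⁹ = 1.259×10¹¹ K⁴.
1/ε₁ + 1/ε₂ − 1 = 1.266 + 3.571 − 1 = 3.837.
q = 5.67×10⁻⁸ × 1.259×10¹¹ / 3.837.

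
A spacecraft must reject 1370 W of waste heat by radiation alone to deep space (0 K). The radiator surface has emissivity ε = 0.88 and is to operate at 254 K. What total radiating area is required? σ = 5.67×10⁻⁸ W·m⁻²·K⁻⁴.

P = εσA T⁴ ⇒ A = P/(εσT⁴).
T⁴ = 4.162×10⁹ K⁴.
A = 1370/(0.88 × 5.67×10⁻⁸ × 4.162×10⁹).

A ≈ 6.60 m²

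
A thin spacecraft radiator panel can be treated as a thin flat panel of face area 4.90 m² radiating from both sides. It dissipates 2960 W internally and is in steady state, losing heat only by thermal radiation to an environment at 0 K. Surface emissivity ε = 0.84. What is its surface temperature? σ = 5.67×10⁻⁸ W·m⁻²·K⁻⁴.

Steady state: internal power = radiated power, P = εσA T⁴.
Radiating area A = 2·4.90 = 9.800 m².
T⁴ = P/(εσA) = 2960/(0.84·5.67×10⁻⁸·9.800) = 6.342×10⁹ K⁴.
T = (6.342×10⁹)^(1/4).

T ≈ 282 K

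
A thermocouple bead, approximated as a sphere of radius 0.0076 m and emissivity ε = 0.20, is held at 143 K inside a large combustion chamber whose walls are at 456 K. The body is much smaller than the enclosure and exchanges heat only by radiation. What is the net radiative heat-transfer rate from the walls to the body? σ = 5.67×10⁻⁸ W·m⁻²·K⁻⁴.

For a small grey body in a large enclosure: P_net = εσA(T_body⁴ − T_wall⁴).
A = 4πr² = 7.258×10⁻⁴ m²; T_body⁴ − T_wall⁴ = 4.182×10⁸ − 4.324×10¹⁰ = -4.282×10¹⁰ K⁴.
|P_net| = 0.20·5.67×10⁻⁸·7.258×10⁻⁴·4.282×10¹⁰.

P_net ≈ 0.352 W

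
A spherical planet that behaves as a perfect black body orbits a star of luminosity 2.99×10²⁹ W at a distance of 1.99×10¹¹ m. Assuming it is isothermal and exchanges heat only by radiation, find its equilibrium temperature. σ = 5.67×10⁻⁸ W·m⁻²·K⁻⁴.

First find the stellar flux at distance d: S = L/(4πd²) = 2.99×10²⁹/(4π·(1.99×10¹¹)²) = 6.008×10⁵ W/m².
For an isothermal sphere, absorbed (1−a)S·πr² = emitted σ·4πr²·T⁴, so T⁴ = (1−a)S/(4σ).
T⁴ = 1.00·6.008×10⁵/(4·5.67×10⁻⁸) = 2.649×10¹² K⁴.

T ≈ 1280 K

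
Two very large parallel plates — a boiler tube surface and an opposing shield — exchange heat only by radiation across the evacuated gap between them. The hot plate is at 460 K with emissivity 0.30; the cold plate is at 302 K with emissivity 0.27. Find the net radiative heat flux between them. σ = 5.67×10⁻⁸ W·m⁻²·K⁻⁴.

q ≈ 342 W/m²

For two infinite grey parallel plates, q = σ(T₁⁴ − T₂⁴)/(1/ε₁ + 1/ε₂ − 1).
T₁⁴ − T₂⁴ = 4.477×10¹⁰ − 8.318×10⁹ = 3.646×10¹⁰ K⁴.
1/ε₁ + 1/ε₂ − 1 = 3.333 + 3.704 − 1 = 6.037.
q = 5.67×10⁻⁸ × 3.646×10¹⁰ / 6.037.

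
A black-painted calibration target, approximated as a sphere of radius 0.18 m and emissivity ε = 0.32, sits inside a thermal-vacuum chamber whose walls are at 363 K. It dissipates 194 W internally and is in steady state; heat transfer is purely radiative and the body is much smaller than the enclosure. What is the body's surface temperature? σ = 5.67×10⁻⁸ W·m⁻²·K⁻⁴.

For a small grey body in a large enclosure, net radiated power = εσA(T⁴ − T_w⁴).
Steady state: P = εσA(T⁴ − T_w⁴) with A = 4πr² = 0.4072 m².
T⁴ = P/(εσA) + T_w⁴ = 194/(0.32·5.67×10⁻⁸·0.4072) + (363)⁴
    = 2.626×10¹⁰ + 1.736×10¹⁰ = 4.362×10¹⁰ K⁴.

T ≈ 457 K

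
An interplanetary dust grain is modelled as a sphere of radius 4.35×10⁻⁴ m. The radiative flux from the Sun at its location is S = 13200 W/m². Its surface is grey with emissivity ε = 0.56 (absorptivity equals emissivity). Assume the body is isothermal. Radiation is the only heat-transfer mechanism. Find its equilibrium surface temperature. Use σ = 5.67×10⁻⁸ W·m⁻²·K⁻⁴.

T ≈ 491 K

At equilibrium, absorbed power = emitted power.
Absorbing cross-section = πr² = 5.945×10⁻⁷ m²; emitting surface = 4πr² = 2.378×10⁻⁶ m² (ratio 4).
εS·A_cross = εσ·A_surf·T⁴  ⇒  T⁴ = S/(4σ)   (ε cancels).
T⁴ = 13200/(4·5.67×10⁻⁸) = 5.820×10¹⁰ K⁴.
T = (5.820×10¹⁰)^(1/4).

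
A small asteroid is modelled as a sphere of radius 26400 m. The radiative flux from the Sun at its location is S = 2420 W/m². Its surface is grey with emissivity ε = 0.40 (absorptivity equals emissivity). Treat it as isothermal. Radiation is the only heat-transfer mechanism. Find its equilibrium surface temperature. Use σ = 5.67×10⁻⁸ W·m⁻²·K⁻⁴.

At equilibrium, absorbed power = emitted power.
Absorbing cross-section = πr² = 2.190×10⁹ m²; emitting surface = 4πr² = 8.758×10⁹ m² (ratio 4).
εS·A_cross = εσ·A_surf·T⁴  ⇒  T⁴ = S/(4σ)   (ε cancels).
T⁴ = 2420/(4·5.67×10⁻⁸) = 1.067×10¹⁰ K⁴.
T = (1.067×10¹⁰)^(1/4).

T ≈ 321 K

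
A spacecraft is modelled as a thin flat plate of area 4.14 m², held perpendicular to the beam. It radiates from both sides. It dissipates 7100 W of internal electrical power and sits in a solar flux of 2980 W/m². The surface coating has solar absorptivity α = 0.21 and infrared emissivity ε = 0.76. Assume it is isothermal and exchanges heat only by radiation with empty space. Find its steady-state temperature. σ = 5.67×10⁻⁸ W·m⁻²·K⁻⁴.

At steady state, absorbed solar power + internal power = radiated power.
Absorbed: α·S·A_cross = 0.21·2980·4.140 = 2591 W (cross-section A).
Total input = 2591 + 7100 = 9691 W.
Radiated: εσ·A_surf·T⁴ with A_surf = 2A = 8.280 m².
T⁴ = 9691/(0.76·5.67×10⁻⁸·8.280) = 2.716×10¹⁰ K⁴.

T ≈ 406 K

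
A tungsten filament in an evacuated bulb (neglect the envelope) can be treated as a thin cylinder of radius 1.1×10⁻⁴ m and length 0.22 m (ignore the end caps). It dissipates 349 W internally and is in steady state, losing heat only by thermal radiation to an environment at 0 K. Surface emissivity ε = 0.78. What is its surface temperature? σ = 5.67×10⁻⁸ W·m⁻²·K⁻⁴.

T ≈ 2680 K

Steady state: internal power = radiated power, P = εσA T⁴.
Radiating area A = 2πrL = 1.521×10⁻⁴ m².
T⁴ = P/(εσA) = 349/(0.78·5.67×10⁻⁸·1.521×10⁻⁴) = 5.190×10¹³ K⁴.
T = (5.190×10¹³)^(1/4).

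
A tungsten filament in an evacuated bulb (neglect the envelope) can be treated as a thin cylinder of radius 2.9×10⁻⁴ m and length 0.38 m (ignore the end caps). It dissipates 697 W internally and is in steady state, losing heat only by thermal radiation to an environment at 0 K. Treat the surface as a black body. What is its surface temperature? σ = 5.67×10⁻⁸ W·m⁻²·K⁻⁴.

T ≈ 2050 K

Steady state: internal power = radiated power, P = εσA T⁴.
Radiating area A = 2πrL = 6.924×10⁻⁴ m².
T⁴ = P/(εσA) = 697/(1.0·5.67×10⁻⁸·6.924×10⁻⁴) = 1.775×10¹³ K⁴.
T = (1.775×10¹³)^(1/4).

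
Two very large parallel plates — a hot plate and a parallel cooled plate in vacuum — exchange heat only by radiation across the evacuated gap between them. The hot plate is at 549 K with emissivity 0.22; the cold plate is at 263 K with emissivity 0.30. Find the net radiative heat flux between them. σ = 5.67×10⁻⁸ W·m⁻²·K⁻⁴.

q ≈ 709 W/m²

For two infinite grey parallel plates, q = σ(T₁⁴ − T₂⁴)/(1/ε₁ + 1/ε₂ − 1).
T₁⁴ − T₂⁴ = 9.084×10¹⁰ − 4.784×10⁹ = 8.606×10¹⁰ K⁴.
1/ε₁ + 1/ε₂ − 1 = 4.545 + 3.333 − 1 = 6.879.
q = 5.67×10⁻⁸ × 8.606×10¹⁰ / 6.879.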